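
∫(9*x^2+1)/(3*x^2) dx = 3*x - 1/(3*x) + C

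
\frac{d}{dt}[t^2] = 2*t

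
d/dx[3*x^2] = 6*x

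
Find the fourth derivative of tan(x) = 24*tan(x)^5 + 40*tan(x)^3 + 16*tan(x)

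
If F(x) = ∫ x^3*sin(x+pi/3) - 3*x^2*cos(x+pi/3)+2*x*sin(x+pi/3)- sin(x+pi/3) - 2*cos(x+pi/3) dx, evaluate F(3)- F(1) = 2*cos(1 + pi/3) - 32*cos(pi/3 + 3)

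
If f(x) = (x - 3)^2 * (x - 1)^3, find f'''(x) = 60*x^2 - 216*x + 180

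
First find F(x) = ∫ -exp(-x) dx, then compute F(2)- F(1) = -exp(-1) + exp(-2)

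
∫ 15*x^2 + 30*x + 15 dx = 5*x^3 + 15*x^2 + 15*x + C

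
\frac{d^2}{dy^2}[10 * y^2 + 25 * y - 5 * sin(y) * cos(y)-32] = 10*sin(2*y) + 20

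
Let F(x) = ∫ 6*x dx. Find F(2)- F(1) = 9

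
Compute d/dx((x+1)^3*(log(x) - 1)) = (3*x^3*log(x) - 2*x^3 + 6*x^2*log(x) - 3*x^2 + 3*x*log(x) + 1)/x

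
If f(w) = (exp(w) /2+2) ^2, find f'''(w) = 2*exp(2*w) + 2*exp(w)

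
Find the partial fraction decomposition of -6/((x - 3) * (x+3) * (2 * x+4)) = -1/(2*(x + 3)) + 3/(5*(x + 2)) - 1/(10*(x - 3))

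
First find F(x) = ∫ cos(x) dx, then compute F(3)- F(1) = -sin(1) + sin(3)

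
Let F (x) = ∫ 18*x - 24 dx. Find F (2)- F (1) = 3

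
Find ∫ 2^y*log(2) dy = 2^y + C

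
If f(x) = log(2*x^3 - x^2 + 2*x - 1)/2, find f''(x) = (-6*x^4 + 4*x^3 - x^2 - 4*x - 1)/(4*x^6 - 4*x^5 + 9*x^4 - 8*x^3 + 6*x^2 - 4*x + 1)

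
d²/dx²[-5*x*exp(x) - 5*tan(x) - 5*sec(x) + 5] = -5*x*exp(x) - 10*exp(x) - 10*tan(x)^3 - 10*tan(x)^2*sec(x) - 10*tan(x) - 5*sec(x)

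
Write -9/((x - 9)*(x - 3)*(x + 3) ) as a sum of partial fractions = -1/(8*(x + 3)) + 1/(4*(x - 3)) - 1/(8*(x - 9))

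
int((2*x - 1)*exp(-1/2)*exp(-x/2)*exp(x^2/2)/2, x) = exp(x^2/2 - x/2 - 1/2) + C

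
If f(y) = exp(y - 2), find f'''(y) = exp(y - 2)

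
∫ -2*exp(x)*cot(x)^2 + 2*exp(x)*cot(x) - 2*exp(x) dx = 2*exp(x)*cot(x) + C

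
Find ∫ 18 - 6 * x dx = -3*x^2 + 18*x + C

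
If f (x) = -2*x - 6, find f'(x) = -2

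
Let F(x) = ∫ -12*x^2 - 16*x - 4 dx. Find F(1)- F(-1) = -16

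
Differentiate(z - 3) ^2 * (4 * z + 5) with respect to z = 12*z^2 - 38*z + 6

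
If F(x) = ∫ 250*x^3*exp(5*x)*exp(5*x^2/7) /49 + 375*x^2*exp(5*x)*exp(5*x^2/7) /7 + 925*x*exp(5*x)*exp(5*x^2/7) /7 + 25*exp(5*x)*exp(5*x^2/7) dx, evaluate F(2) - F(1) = -200*exp(40/7)/7 + 450*exp(90/7)/7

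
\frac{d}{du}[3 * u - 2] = 3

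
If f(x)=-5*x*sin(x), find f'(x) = -5*x*cos(x) - 5*sin(x)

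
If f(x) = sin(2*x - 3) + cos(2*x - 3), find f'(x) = -2*sin(2*x - 3) + 2*cos(2*x - 3)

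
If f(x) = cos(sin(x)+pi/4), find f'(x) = -sin(sin(x) + pi/4)*cos(x)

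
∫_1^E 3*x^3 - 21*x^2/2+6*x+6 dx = (-2 + E)^3*(1 + 3*E/4) + 7/4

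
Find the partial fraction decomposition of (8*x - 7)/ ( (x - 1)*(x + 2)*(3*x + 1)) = 87/(20*(3*x + 1)) - 23/(15*(x + 2)) + 1/(12*(x - 1))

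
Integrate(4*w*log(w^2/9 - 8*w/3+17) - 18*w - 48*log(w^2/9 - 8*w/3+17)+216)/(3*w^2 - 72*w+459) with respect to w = (log((w - 12)^2/9 + 1) - 9)*log((w - 12)^2/9 + 1)/3 + C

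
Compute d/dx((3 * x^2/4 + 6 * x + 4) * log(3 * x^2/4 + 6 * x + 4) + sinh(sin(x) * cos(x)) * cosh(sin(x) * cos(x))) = 3*x*log(3*x^2/4 + 6*x + 4)/2 + 3*x/2 + 6*log(3*x^2/4 + 6*x + 4) + 2*cos(2*x)*sinh(sin(2*x)/2)^2 + cos(2*x) + 6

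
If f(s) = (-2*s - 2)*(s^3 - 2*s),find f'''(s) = -48*s - 12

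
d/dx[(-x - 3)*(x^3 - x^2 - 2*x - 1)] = -4*x^3 - 6*x^2 + 10*x + 7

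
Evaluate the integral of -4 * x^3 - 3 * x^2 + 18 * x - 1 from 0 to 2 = 10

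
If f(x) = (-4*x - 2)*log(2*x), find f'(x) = (-4*x*log(x) - 4*x - 4*x*log(2) - 2)/x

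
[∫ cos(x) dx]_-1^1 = 2*sin(1)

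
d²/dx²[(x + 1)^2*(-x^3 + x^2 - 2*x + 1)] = -20*x^3 - 12*x^2 - 6*x - 4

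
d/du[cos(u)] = -sin(u)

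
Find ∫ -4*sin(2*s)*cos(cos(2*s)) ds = 2*sin(cos(2*s)) + C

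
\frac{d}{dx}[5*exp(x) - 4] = 5*exp(x)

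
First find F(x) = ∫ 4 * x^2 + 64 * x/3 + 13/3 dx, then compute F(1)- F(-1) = 34/3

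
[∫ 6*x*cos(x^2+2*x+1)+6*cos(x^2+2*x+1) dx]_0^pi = 3*sin(1 + pi^2) - 3*sin(1)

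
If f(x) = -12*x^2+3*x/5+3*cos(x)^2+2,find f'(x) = -24*x - 3*sin(2*x) + 3/5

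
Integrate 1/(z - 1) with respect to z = log(2*z - 2) + C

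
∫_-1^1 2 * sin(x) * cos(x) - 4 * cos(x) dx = -8*sin(1)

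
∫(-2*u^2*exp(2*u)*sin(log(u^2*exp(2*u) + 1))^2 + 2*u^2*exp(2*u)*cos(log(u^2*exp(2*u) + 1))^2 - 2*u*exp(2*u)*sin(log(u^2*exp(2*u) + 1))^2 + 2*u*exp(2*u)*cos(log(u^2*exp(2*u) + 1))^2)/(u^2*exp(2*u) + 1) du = sin(2*log(u^2*exp(2*u) + 1))/2 + C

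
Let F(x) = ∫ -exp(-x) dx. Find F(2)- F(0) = -1 + exp(-2)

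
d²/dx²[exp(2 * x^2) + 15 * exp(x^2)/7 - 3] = 16*x^2*exp(2*x^2) + 60*x^2*exp(x^2)/7 + 4*exp(2*x^2) + 30*exp(x^2)/7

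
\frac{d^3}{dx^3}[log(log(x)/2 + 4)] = (2*log(x)^2 + 35*log(x) + 154)/(x^3*log(x)^3 + 24*x^3*log(x)^2 + 192*x^3*log(x) + 512*x^3)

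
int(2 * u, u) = u^2 + C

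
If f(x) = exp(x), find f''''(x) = exp(x)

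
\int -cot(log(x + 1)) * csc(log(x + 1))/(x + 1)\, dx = csc(log(x + 1)) + C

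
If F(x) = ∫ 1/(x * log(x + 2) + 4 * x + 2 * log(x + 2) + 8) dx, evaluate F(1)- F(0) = -log(log(2) + 4) + log(log(3) + 4)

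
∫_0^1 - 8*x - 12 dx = -16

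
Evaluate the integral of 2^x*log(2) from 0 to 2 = 3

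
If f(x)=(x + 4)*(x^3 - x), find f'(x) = 4*x^3 + 12*x^2 - 2*x - 4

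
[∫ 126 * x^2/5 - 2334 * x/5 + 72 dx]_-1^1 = 804/5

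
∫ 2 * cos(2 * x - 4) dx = sin(2*x - 4) + C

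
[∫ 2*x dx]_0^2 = 4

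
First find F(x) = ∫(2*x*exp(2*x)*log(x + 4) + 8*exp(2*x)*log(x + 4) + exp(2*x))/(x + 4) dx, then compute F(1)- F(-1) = -exp(-2)*log(3) + exp(2)*log(5)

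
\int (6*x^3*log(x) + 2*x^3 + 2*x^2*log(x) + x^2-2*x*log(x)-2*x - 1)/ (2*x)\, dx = (2*x^3 + x^2 - 2*x - 1)*log(x)/2 + C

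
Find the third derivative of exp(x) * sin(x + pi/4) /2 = -sqrt(2)*exp(x)*sin(x)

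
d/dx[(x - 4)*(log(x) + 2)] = (x*log(x) + 3*x - 4)/x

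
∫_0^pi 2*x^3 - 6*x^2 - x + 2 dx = (-2 + pi/2)*(-pi + pi^3)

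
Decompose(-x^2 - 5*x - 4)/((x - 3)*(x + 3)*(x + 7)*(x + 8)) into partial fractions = 28/(55*(x + 8)) - 9/(20*(x + 7)) - 1/(60*(x + 3)) - 7/(165*(x - 3))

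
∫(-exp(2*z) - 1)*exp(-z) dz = -2*sinh(z) + C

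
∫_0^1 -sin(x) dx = -1 + cos(1)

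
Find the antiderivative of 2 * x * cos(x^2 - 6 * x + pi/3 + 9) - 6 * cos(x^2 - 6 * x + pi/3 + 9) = sin((x - 3)^2 + pi/3) + C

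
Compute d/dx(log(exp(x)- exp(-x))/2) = (exp(2*x) + 1)/(2*exp(2*x) - 2)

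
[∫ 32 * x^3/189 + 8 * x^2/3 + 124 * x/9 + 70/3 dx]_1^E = -6770/189 + 4*exp(2)/3 + 14*E + 2*(2*exp(2)/3 + 7 + 7*E)^2/21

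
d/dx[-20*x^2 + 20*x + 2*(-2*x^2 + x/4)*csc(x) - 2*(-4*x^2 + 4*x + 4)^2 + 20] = -128*x^3 + 4*x^2*cot(x)*csc(x) + 192*x^2 - x*cot(x)*csc(x)/2 - 8*x*csc(x) + 24*x + csc(x)/2 - 44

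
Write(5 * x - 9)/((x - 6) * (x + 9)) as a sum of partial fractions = 18/(5*(x + 9)) + 7/(5*(x - 6))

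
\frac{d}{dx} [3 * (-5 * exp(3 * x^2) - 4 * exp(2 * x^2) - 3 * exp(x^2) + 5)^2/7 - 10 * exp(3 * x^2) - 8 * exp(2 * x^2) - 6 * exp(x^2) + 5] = 900*x*exp(6*x^2)/7 + 1200*x*exp(5*x^2)/7 + 1104*x*exp(4*x^2)/7 - 888*x*exp(3*x^2)/7 - 596*x*exp(2*x^2)/7 - 264*x*exp(x^2)/7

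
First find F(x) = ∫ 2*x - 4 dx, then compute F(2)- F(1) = -1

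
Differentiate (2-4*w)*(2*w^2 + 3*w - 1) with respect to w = -24*w^2 - 16*w + 10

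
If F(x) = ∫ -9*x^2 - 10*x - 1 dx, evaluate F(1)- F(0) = -9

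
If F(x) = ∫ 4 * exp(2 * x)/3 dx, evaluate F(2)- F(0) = -2/3 + 2*exp(4)/3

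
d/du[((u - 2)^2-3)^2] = 4*u^3 - 24*u^2 + 36*u - 8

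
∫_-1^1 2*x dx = 0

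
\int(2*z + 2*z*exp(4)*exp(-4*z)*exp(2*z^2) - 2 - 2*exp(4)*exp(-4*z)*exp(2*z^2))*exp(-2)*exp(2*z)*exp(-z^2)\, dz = 2*sinh((z - 1)^2 + 1) + C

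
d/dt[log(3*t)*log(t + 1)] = (t*log(t) + t*log(t + 1) + t*log(3) + log(t + 1))/(t^2 + t)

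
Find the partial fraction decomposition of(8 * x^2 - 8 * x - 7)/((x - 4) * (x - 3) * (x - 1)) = -7/(6*(x - 1)) - 41/(2*(x - 3)) + 89/(3*(x - 4))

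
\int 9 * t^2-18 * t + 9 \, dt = 3*t^3 - 9*t^2 + 9*t + C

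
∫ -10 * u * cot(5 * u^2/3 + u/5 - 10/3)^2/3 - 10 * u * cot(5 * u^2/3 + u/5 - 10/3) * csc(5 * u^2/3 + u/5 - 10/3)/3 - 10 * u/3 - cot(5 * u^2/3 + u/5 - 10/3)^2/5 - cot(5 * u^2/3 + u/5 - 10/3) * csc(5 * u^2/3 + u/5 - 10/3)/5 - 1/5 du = cot(5*u^2/3 + u/5 - 10/3) + csc(5*u^2/3 + u/5 - 10/3) + C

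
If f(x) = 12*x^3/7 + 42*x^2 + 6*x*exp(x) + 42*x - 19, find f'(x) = 36*x^2/7 + 6*x*exp(x) + 84*x + 6*exp(x) + 42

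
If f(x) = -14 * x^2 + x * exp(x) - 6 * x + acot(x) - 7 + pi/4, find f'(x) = (x^3*exp(x) - 28*x^3 + x^2*exp(x) - 6*x^2 + x*exp(x) - 28*x + exp(x) - 7)/(x^2 + 1)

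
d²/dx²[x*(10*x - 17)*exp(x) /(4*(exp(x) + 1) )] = (-10*x^2*exp(2*x) + 10*x^2*exp(x) + 57*x*exp(2*x) + 23*x*exp(x) + 20*exp(3*x) + 6*exp(2*x) - 14*exp(x))/(4*exp(3*x) + 12*exp(2*x) + 12*exp(x) + 4)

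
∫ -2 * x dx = -x^2 + C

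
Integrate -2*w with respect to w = -w^2 + C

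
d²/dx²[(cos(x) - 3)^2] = 6*cos(x) - 2*cos(2*x)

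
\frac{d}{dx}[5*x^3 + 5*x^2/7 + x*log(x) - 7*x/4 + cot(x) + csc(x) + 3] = 15*x^2 + 10*x/7 + log(x) - cot(x)^2 - cot(x)*csc(x) - 7/4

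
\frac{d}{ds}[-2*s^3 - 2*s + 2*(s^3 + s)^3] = 18*s^8 + 42*s^6 + 30*s^4 - 2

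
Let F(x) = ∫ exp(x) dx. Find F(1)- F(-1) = E - exp(-1)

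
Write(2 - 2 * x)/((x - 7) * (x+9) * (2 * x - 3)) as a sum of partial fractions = 4/(231*(2*x - 3)) + 5/(84*(x + 9)) - 3/(44*(x - 7))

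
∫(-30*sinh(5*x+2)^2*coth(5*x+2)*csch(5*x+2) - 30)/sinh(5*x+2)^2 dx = 6*coth(5*x + 2) + 6*csch(5*x + 2) + C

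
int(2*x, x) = x^2 + C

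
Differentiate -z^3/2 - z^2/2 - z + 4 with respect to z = -3*z^2/2 - z - 1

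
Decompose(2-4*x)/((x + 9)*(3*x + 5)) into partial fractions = 13/(11*(3*x + 5)) - 19/(11*(x + 9))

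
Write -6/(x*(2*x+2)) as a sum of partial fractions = 3/(x + 1) - 3/x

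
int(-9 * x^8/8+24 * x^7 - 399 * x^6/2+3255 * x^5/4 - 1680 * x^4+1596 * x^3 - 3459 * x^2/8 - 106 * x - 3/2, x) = -x^9/8 + 3*x^8 - 57*x^7/2 + 1085*x^6/8 - 336*x^5 + 399*x^4 - 1153*x^3/8 - 53*x^2 - 3*x/2 + C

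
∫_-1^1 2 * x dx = 0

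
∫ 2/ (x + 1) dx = log(2*(x + 1)^2) + C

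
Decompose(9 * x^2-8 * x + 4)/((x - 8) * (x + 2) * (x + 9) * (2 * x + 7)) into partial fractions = 1138/(759*(2*x + 7)) - 115/(187*(x + 9)) - 4/(15*(x + 2)) + 258/(1955*(x - 8))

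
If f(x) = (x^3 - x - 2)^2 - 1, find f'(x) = 6*x^5 - 8*x^3 - 12*x^2 + 2*x + 4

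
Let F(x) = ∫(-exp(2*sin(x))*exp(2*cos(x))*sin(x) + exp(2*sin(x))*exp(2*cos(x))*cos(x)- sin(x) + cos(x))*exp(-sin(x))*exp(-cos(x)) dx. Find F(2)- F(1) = -exp(cos(1) + sin(1)) - exp(-sin(2) - cos(2)) + exp(-sin(1) - cos(1)) + exp(cos(2) + sin(2))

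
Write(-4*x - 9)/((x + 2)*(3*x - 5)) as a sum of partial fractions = -47/(11*(3*x - 5)) + 1/(11*(x + 2))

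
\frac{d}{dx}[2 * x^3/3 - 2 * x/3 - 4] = 2*x^2 - 2/3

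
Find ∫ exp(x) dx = exp(x) + C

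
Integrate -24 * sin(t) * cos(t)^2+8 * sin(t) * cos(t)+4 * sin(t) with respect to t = 4*(-cos(t) + cos(2*t))*cos(t) + C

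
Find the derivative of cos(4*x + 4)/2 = -2*sin(4*x + 4)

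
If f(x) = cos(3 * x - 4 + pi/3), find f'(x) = -3*sin(3*x - 4 + pi/3)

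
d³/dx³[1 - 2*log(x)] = -4/x^3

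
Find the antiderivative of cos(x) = sin(x) + C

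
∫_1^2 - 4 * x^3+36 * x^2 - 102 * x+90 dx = 6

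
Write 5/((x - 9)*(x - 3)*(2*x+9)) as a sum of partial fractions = 4/(81*(2*x + 9)) - 1/(18*(x - 3)) + 5/(162*(x - 9))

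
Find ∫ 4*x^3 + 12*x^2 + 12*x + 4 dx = x^4 + 4*x^3 + 6*x^2 + 4*x + C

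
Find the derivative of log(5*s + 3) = 5/(5*s + 3)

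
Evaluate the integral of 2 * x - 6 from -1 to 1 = -12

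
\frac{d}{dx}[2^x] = 2^x*log(2)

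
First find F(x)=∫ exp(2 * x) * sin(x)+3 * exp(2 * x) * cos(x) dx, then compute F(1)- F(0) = -1 + (cos(1) + sin(1))*exp(2)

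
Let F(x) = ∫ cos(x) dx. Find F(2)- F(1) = -sin(1) + sin(2)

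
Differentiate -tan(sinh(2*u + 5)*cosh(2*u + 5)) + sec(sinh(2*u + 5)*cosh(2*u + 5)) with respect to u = 2*(sin(sinh(2*u + 5)*cosh(2*u + 5)) - 1)*cosh(4*u + 10)/cos(sinh(2*u + 5)*cosh(2*u + 5))^2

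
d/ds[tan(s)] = cos(s)^(-2)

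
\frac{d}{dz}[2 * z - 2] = 2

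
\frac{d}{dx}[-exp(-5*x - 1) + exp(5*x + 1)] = (5*exp(10*x + 2) + 5)*exp(-5*x - 1)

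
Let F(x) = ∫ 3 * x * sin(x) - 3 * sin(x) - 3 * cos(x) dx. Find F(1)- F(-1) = -6*cos(1)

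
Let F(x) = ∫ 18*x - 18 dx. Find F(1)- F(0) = -9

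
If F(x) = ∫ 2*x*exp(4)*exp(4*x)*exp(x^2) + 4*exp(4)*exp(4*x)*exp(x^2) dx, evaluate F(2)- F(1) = -exp(9) + exp(16)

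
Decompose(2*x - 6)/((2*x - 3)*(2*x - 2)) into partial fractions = -3/(2*x - 3) + 2/(x - 1)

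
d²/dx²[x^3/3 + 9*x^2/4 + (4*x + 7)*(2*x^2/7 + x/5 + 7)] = 62*x/7 + 101/10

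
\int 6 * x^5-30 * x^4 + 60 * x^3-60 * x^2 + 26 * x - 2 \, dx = x^6 - 6*x^5 + 15*x^4 - 20*x^3 + 13*x^2 - 2*x + C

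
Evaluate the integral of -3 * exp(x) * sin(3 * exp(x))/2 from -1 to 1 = -cos(3*exp(-1))/2 + cos(3*E)/2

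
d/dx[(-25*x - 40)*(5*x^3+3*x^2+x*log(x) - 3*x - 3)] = -500*x^3 - 825*x^2 - 50*x*log(x) - 115*x - 40*log(x) + 155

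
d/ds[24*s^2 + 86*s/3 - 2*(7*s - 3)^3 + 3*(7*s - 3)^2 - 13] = -2058*s^2 + 2106*s - 1426/3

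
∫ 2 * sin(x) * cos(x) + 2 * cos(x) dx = (sin(x) + 1)^2 + C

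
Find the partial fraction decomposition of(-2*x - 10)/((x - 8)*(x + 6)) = -1/(7*(x + 6)) - 13/(7*(x - 8))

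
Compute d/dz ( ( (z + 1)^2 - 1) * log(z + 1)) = (2*z^2*log(z + 1) + z^2 + 4*z*log(z + 1) + 2*z + 2*log(z + 1))/(z + 1)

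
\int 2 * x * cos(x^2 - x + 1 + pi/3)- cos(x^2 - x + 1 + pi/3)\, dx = sin(x^2 - x + 1 + pi/3) + C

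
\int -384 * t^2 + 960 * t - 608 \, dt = -128*t^3 + 480*t^2 - 608*t + C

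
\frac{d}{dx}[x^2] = 2*x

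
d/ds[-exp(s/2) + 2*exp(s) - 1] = -exp(s/2)/2 + 2*exp(s)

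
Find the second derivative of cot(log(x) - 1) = (1 + 2*cos(log(x) - 1)/sin(log(x) - 1))/(x^2*sin(log(x) - 1)^2)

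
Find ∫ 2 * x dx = x^2 + C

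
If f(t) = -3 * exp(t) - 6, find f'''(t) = -3*exp(t)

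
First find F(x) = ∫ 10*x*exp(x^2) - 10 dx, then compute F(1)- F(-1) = -20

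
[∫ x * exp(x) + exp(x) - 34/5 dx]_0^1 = -34/5 + E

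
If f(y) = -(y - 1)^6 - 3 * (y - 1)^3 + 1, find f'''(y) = -120*y^3 + 360*y^2 - 360*y + 102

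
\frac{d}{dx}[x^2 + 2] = 2*x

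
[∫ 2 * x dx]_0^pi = pi^2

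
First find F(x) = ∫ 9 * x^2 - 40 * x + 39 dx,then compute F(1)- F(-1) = 84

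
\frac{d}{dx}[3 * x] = 3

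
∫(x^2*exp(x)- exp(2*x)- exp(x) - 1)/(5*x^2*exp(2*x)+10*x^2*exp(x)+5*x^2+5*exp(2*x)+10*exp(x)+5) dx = ((exp(x) + 1)*(4*acot(x) - 60 + pi) + 4*exp(x))/(20*(exp(x) + 1)) + C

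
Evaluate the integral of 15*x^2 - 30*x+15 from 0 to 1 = 5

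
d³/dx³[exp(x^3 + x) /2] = 27*x^6*exp(x^3 + x)/2 + 27*x^4*exp(x^3 + x)/2 + 27*x^3*exp(x^3 + x) + 9*x^2*exp(x^3 + x)/2 + 9*x*exp(x^3 + x) + 7*exp(x^3 + x)/2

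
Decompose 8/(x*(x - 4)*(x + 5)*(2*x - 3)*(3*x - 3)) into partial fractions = -128/(585*(2*x - 3)) + 4/(5265*(x + 5)) + 4/(27*(x - 1)) + 2/(405*(x - 4)) - 2/(45*x)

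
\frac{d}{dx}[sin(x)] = cos(x)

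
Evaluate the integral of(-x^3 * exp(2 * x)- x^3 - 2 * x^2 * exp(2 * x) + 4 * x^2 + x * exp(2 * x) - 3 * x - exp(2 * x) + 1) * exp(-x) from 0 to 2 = -6*exp(2) + 6*exp(-2)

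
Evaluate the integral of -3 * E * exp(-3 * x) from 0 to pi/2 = -E + exp(1 - 3*pi/2)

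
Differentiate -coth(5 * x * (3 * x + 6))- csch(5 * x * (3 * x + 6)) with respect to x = 30*(x*cosh(15*x*(x + 2)) + x + cosh(15*x*(x + 2)) + 1)/sinh(15*x*(x + 2))^2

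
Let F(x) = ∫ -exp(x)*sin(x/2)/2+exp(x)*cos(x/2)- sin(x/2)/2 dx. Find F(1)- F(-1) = (E - exp(-1))*cos(1/2)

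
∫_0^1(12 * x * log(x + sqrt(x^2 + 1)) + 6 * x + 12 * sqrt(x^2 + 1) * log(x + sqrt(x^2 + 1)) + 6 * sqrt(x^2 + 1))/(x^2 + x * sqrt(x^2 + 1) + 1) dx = 6*log(1 + sqrt(2))^2 + 6*log(1 + sqrt(2))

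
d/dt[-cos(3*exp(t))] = 3*exp(t)*sin(3*exp(t))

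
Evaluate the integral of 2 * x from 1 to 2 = 3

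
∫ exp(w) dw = exp(w) + C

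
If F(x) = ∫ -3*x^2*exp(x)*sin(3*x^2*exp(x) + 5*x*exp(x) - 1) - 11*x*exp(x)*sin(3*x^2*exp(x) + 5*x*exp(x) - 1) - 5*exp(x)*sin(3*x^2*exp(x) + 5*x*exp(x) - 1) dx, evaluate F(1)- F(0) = -cos(1) + cos(1 - 8*E)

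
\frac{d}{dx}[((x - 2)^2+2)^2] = 4*x^3 - 24*x^2 + 56*x - 48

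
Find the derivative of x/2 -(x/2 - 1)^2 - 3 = 3/2 - x/2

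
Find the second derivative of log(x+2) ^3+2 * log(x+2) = (-3*log(x + 2)^2 + 6*log(x + 2) - 2)/(x^2 + 4*x + 4)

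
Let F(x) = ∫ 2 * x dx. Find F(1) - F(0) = 1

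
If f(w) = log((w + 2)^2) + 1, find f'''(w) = 4/(w^3 + 6*w^2 + 12*w + 8)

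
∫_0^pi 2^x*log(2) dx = -1 + 2^pi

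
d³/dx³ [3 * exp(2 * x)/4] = 6*exp(2*x)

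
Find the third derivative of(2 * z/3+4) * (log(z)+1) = (24 - 2*z)/(3*z^3)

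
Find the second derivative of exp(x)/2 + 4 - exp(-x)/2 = (exp(2*x) - 1)*exp(-x)/2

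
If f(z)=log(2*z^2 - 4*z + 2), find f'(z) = 2/(z - 1)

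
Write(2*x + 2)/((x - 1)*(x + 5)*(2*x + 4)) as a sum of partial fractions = -2/(9*(x + 5)) + 1/(9*(x + 2)) + 1/(9*(x - 1))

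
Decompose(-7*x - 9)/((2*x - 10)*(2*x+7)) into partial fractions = -31/(34*(2*x + 7)) - 22/(17*(x - 5))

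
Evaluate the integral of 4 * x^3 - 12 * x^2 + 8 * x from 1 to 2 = -1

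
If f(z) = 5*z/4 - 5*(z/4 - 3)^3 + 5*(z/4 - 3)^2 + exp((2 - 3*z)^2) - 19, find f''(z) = 324*z^2*exp(9*z^2 - 12*z + 4) - 432*z*exp(9*z^2 - 12*z + 4) - 15*z/32 + 162*exp(9*z^2 - 12*z + 4) + 25/4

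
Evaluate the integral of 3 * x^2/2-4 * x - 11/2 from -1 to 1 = -10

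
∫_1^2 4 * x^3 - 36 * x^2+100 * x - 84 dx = -3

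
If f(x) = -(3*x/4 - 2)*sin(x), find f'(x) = -3*x*cos(x)/4 - 3*sin(x)/4 + 2*cos(x)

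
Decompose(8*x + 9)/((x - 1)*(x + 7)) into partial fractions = 47/(8*(x + 7)) + 17/(8*(x - 1))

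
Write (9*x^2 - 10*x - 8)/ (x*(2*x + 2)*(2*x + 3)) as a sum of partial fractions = 109/(6*(2*x + 3)) - 11/(2*(x + 1)) - 4/(3*x)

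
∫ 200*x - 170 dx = 100*x^2 - 170*x + C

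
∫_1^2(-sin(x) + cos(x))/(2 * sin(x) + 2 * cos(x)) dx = log(sin(pi/4 + 2))/2 - log(sin(pi/4 + 1))/2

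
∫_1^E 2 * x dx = -1 + exp(2)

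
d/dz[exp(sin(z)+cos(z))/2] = sqrt(2)*exp(sin(z))*exp(cos(z))*cos(z + pi/4)/2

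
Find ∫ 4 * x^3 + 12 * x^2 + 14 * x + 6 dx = x^4 + 4*x^3 + 7*x^2 + 6*x + C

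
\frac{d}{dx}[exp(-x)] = -exp(-x)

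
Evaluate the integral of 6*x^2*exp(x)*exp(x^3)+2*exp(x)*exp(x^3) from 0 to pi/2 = -2 + 2*exp(pi/2 + pi^3/8)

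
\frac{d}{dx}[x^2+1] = 2*x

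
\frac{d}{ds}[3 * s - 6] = 3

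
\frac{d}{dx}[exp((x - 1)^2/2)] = x*exp(x^2/2 - x + 1/2) - exp(x^2/2 - x + 1/2)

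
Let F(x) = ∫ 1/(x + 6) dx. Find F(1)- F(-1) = -log(5) + log(7)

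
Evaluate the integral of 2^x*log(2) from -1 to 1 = 3/2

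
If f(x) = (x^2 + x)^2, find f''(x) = 12*x^2 + 12*x + 2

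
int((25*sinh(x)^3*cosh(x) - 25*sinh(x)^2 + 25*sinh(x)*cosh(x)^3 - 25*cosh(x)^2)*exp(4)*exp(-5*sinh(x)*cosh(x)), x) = -(5*sinh(2*x)/2 - 4)*exp(4 - 5*sinh(2*x)/2) + C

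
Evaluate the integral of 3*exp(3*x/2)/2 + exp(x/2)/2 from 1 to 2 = -(1 + E)*exp(1/2) + E*(1 + exp(2))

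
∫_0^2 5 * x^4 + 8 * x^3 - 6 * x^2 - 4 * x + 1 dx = 42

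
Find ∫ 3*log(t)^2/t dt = log(t)^3 + C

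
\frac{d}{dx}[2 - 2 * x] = -2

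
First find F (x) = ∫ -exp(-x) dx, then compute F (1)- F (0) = -1 + exp(-1)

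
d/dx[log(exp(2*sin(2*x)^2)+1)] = 8*exp(2*sin(2*x)^2)*sin(2*x)*cos(2*x)/(exp(2*sin(2*x)^2) + 1)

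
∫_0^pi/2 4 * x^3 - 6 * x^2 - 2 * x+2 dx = -1 + (-pi^2/4 + 1 + pi/2)^2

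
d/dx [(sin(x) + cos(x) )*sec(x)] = cos(x)^(-2)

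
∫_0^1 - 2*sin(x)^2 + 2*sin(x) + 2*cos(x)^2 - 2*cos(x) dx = (-1 + cos(1) + sin(1))^2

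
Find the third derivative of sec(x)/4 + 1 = (-1 + 6/cos(x)^2)*sin(x)/(4*cos(x)^2)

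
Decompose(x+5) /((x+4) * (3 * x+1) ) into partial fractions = 14/(11*(3*x + 1)) - 1/(11*(x + 4))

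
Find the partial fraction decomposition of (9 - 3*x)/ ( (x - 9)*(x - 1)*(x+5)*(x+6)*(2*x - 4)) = 9/(560*(x + 6)) - 1/(49*(x + 5)) + 1/(112*(x - 1)) - 3/(784*(x - 2)) - 3/(3920*(x - 9))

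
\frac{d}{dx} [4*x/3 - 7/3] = 4/3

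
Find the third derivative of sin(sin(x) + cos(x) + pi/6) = 2*(sqrt(2)*sin(x)*cos(x)*cos(sqrt(2)*sin(x + pi/4) + pi/6) + 3*sin(x + pi/4)*sin(sqrt(2)*sin(x + pi/4) + pi/6) - sqrt(2)*cos(sqrt(2)*sin(x + pi/4) + pi/6))*cos(x + pi/4)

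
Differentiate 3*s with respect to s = 3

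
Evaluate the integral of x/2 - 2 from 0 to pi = -4 + (-2 + pi/2)^2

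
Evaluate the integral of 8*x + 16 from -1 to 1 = 32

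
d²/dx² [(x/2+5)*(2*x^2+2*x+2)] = 6*x + 22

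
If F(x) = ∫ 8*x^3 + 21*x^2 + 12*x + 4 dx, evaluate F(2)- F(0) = 120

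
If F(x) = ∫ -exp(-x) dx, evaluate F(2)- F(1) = -exp(-1) + exp(-2)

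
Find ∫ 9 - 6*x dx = -3*x^2 + 9*x + C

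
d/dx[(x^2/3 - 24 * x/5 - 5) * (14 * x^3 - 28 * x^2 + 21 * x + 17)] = 70*x^4/3 - 4592*x^3/15 + 1071*x^2/5 + 1346*x/15 - 933/5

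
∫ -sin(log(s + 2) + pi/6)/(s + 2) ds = cos(log(s + 2) + pi/6) + C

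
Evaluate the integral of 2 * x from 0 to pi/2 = pi^2/4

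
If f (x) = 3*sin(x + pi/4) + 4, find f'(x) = 3*cos(x + pi/4)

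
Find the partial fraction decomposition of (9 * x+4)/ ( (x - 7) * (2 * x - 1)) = -17/(13*(2*x - 1)) + 67/(13*(x - 7))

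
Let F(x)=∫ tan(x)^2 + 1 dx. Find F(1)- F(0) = tan(1)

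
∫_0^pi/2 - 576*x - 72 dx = -72*pi^2 - 36*pi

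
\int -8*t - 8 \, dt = -4*t^2 - 8*t + C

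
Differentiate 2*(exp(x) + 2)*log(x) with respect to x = (2*x*exp(x)*log(x) + 2*exp(x) + 4)/x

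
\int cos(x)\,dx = sin(x) + C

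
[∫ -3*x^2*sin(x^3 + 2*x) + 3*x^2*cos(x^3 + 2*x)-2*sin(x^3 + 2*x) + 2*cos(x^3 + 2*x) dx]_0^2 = -1 + sin(12) + cos(12)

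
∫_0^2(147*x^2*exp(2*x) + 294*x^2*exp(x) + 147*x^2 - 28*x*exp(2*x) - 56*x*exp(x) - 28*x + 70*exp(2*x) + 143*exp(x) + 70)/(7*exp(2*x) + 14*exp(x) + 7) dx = 3*exp(2)/(7*(1 + exp(2))) + 949/14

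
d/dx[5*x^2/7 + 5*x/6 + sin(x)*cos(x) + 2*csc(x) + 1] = 10*x/7 - 2*sin(x)^2 + 11/6 - 2*cos(x)/sin(x)^2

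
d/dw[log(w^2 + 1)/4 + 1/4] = w/(2*w^2 + 2)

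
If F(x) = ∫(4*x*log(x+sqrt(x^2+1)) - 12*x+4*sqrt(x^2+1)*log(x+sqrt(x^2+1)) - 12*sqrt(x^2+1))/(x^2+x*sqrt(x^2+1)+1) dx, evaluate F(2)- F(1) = -12*log(2 + sqrt(5)) - 2*log(1 + sqrt(2))^2 + 2*log(2 + sqrt(5))^2 + 12*log(1 + sqrt(2))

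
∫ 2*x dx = x^2 + C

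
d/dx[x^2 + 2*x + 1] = 2*x + 2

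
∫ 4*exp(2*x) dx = 2*exp(2*x) + C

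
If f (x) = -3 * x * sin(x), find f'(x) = -3*x*cos(x) - 3*sin(x)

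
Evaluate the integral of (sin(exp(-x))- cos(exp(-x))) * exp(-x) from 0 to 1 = sqrt(2)*(-sin(pi/4 + 1) + sin(exp(-1) + pi/4))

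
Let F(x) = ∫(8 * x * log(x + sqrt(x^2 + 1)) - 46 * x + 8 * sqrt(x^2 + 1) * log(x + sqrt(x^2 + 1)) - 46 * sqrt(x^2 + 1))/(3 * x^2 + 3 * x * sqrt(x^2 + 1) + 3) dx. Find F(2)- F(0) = -10*log(2 + sqrt(5)) - 16/3 + (-4 + 2*log(2 + sqrt(5)))^2/3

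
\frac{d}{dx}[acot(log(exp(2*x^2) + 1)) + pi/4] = -4*x*exp(2*x^2)/(exp(2*x^2)*log(exp(2*x^2) + 1)^2 + exp(2*x^2) + log(exp(2*x^2) + 1)^2 + 1)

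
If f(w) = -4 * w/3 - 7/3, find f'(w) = -4/3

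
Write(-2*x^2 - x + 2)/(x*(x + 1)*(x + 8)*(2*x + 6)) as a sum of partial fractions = 59/(280*(x + 8)) - 13/(60*(x + 3)) - 1/(28*(x + 1)) + 1/(24*x)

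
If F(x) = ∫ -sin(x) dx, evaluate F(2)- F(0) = -1 + cos(2)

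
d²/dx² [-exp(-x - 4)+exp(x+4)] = (exp(2*x + 8) - 1)*exp(-x - 4)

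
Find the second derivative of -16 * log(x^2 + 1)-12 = (32*x^2 - 32)/(x^4 + 2*x^2 + 1)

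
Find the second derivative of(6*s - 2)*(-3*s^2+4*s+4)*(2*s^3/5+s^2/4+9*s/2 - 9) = -216*s^4 + 150*s^3 - 4026*s^2/5 + 8934*s/5 - 400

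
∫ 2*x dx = x^2 + C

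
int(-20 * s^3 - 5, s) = -5*s^4 - 5*s + C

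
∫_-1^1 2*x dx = 0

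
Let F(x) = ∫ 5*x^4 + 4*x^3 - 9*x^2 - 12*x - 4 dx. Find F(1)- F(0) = -11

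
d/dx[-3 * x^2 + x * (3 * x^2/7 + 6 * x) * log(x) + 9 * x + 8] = 9*x^2*log(x)/7 + 3*x^2/7 + 12*x*log(x) + 9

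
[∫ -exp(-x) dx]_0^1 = -1 + exp(-1)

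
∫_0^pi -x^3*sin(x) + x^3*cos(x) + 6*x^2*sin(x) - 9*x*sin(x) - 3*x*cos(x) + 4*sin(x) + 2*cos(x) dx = 1 - (-1 + pi)^3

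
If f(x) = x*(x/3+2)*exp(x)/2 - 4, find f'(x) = x^2*exp(x)/6 + 4*x*exp(x)/3 + exp(x)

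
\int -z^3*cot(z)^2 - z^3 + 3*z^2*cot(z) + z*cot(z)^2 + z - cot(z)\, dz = z*(z^2 - 1)*cot(z) + C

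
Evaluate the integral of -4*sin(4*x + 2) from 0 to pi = 0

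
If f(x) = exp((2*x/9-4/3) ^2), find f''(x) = 64*x^2*exp(4*x^2/81 - 16*x/27 + 16/9)/6561 - 256*x*exp(4*x^2/81 - 16*x/27 + 16/9)/2187 + 328*exp(4*x^2/81 - 16*x/27 + 16/9)/729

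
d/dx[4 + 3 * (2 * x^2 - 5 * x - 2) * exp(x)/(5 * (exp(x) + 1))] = (6*x^2*exp(x) + 12*x*exp(2*x) - 3*x*exp(x) - 15*exp(2*x) - 21*exp(x))/(5*exp(2*x) + 10*exp(x) + 5)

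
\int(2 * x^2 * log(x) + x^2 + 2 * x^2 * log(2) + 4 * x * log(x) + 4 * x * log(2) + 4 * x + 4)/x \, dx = (x + 2)^2*log(2*x) + C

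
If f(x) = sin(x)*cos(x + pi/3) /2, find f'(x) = cos(2*x + pi/3)/2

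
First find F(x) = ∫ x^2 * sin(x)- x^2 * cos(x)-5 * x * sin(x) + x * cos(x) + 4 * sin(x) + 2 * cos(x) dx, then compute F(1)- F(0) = cos(1) + sin(1) + 1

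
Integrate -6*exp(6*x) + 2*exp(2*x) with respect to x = -exp(6*x) + exp(2*x) + C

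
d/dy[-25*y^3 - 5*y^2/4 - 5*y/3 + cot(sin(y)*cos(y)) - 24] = -75*y^2 - 5*y/2 - 5/3 - cos(2*y)/sin(sin(2*y)/2)^2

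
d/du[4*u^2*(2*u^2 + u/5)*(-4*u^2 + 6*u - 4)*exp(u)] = -32*u^6*exp(u) - 736*u^5*exp(u)/5 + 984*u^4*exp(u)/5 - 112*u^3*exp(u) - 48*u^2*exp(u)/5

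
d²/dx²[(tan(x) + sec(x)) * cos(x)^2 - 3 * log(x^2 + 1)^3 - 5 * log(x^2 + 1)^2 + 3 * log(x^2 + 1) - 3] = (-2*x^4*sin(2*x) - x^4*cos(x) + 18*x^2*log(x^2 + 1)^2 - 52*x^2*log(x^2 + 1) - 4*x^2*sin(2*x) - 2*x^2*cos(x) - 46*x^2 - 18*log(x^2 + 1)^2 - 20*log(x^2 + 1) - 2*sin(2*x) - cos(x) + 6)/(x^4 + 2*x^2 + 1)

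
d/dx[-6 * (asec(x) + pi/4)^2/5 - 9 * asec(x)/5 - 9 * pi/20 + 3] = (-12*asec(x) - 3*pi - 9)/(5*x^2*sqrt(1 - 1/x^2))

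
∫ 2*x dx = x^2 + C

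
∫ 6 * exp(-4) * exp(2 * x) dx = 3*exp(2*x - 4) + C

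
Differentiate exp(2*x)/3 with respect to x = 2*exp(2*x)/3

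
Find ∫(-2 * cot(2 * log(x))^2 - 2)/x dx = cot(2*log(x)) + C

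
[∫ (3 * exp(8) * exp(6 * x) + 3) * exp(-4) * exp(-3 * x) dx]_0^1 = -exp(4) - exp(-7) + exp(-4) + exp(7)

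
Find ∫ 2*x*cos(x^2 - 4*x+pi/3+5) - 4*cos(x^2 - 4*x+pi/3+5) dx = sin((x - 2)^2 + 1 + pi/3) + C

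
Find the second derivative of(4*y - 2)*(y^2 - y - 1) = 24*y - 12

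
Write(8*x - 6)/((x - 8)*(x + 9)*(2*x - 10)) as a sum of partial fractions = -39/(238*(x + 9)) - 17/(42*(x - 5)) + 29/(51*(x - 8))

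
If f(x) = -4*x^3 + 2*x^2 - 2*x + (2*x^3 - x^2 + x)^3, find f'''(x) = 4032*x^6 - 4032*x^5 + 3780*x^4 - 1560*x^3 + 540*x^2 - 72*x - 18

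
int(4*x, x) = 2*x^2 + C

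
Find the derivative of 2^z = 2^z*log(2)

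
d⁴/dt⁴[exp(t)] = exp(t)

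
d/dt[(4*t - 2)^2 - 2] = 32*t - 16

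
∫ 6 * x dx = 3*x^2 + C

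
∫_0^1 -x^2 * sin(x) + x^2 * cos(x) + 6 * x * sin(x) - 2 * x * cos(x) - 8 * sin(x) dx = -4 + cos(1) + sin(1)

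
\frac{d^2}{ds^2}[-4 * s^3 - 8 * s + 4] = -24*s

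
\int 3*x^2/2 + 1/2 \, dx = x^3/2 + x/2 + C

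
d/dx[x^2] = 2*x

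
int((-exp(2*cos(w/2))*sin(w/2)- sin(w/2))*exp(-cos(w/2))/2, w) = 2*sinh(cos(w/2)) + C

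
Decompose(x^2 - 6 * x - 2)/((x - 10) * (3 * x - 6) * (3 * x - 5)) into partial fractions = -83/(75*(3*x - 5)) + 5/(12*(x - 2)) + 19/(300*(x - 10))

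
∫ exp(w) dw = exp(w) + C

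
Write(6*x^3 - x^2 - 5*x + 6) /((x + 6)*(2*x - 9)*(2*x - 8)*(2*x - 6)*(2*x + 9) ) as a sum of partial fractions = 359/(4590*(2*x + 9)) + 170/(189*(2*x - 9)) - 2/(35*(x + 6)) + 4/(45*(x - 3)) - 177/(340*(x - 4))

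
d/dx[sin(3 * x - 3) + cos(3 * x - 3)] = 3*sqrt(2)*cos(3*x - 3 + pi/4)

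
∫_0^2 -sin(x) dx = -1 + cos(2)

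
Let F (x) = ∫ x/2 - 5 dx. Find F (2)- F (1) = -17/4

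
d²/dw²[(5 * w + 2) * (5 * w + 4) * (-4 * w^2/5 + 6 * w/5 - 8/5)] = -240*w^2 + 36*w - 104/5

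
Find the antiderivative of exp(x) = exp(x) + C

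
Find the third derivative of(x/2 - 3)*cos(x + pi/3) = x*sin(x + pi/3)/2 - 3*sin(x + pi/3) - 3*cos(x + pi/3)/2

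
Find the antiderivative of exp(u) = exp(u) + C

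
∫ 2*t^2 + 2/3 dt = 2*t^3/3 + 2*t/3 + C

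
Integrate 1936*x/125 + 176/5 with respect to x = 968*x^2/125 + 176*x/5 + C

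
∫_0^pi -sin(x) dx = -2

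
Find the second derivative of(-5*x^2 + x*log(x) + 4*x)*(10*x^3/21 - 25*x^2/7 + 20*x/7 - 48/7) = (-1000*x^4 + 120*x^3*log(x) + 5050*x^3 - 450*x^2*log(x) - 3975*x^2 + 120*x*log(x) + 2100*x - 144)/(21*x)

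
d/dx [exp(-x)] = -exp(-x)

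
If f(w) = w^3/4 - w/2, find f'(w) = 3*w^2/4 - 1/2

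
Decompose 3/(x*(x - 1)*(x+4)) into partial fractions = 3/(20*(x + 4)) + 3/(5*(x - 1)) - 3/(4*x)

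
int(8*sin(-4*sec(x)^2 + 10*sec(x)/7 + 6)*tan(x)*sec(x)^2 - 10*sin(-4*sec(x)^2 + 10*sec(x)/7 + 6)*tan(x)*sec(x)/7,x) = cos(6 + 10/(7*cos(x)) - 4/cos(x)^2) + C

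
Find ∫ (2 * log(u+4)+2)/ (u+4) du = (log(u + 4) + 1)^2 + C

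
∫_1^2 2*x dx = 3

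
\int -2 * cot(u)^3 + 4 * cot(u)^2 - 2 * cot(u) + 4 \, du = (cot(u) - 2)^2 + C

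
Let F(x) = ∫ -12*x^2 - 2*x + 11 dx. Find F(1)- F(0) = 6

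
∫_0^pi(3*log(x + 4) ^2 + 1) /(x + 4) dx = -log(4)^3 - log(4) + log(pi + 4) + log(pi + 4)^3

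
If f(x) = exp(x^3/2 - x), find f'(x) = 3*x^2*exp(x^3/2 - x)/2 - exp(x^3/2 - x)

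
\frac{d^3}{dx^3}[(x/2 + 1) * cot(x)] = -3*x*cot(x)^4 - 4*x*cot(x)^2 - x - 6*cot(x)^4 + 3*cot(x)^3 - 8*cot(x)^2 + 3*cot(x) - 2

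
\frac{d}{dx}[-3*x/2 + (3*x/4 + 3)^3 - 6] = 81*x^2/64 + 81*x/8 + 75/4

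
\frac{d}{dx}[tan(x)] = cos(x)^(-2)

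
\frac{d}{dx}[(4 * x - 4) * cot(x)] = -4*x/sin(x)^2 + 4/tan(x) + 4/sin(x)^2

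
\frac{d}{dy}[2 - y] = -1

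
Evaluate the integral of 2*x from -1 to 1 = 0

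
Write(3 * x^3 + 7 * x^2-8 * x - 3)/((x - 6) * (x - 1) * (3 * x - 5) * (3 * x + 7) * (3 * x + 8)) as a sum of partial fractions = 101/(3718*(3*x + 8)) - 47/(1000*(3*x + 7)) - 51/(1352*(3*x - 5)) - 1/(1100*(x - 1)) + 849/(42250*(x - 6))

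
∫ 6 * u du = 3*u^2 + C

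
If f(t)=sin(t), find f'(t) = cos(t)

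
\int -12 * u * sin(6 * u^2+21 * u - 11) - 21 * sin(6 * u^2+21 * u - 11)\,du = cos(6*u^2 + 21*u - 11) + C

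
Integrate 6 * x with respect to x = 3*x^2 + C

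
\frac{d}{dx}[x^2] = 2*x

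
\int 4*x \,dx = 2*x^2 + C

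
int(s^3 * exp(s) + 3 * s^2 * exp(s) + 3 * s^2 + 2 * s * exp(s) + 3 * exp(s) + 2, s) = (exp(s) + 1)*(s^3 + 2*s + 1) + C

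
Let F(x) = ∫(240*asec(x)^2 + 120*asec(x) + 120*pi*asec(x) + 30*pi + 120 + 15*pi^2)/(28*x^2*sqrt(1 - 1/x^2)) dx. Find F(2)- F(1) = 10*pi/7 + 25*pi^2/42 + 395*pi^3/756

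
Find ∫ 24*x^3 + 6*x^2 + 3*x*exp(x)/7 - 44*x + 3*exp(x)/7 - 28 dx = 3*x*exp(x)/7 - 2*(-x^2 + x + 3)*(3*x^2 + 4*x + 2) + C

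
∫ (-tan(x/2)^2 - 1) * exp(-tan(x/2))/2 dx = exp(-tan(x/2)) + C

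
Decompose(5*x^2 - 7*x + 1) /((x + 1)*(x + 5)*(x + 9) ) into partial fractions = 469/(32*(x + 9)) - 161/(16*(x + 5)) + 13/(32*(x + 1))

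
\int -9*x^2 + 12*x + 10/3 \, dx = -3*x^3 + 6*x^2 + 10*x/3 + C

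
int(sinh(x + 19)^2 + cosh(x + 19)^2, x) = sinh(2*x + 38)/2 + C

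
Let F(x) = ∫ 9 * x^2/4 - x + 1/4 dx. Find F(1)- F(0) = 1/2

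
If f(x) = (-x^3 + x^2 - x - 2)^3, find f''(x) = -72*x^7 + 168*x^6 - 252*x^5 + 30*x^4 + 120*x^3 - 180*x^2 - 6*x + 12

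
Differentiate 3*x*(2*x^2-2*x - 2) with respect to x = 18*x^2 - 12*x - 6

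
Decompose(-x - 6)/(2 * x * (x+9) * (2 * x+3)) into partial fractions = 1/(5*(2*x + 3)) + 1/(90*(x + 9)) - 1/(9*x)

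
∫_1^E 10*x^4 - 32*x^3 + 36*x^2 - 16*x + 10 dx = -8 + (2*E + 2*exp(3))*((-2 + E)^2 + 1)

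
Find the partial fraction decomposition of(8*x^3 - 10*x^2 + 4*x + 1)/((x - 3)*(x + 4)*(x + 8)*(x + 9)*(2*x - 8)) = -6677/(1560*(x + 9)) + 1589/(352*(x + 8)) - 687/(2240*(x + 4)) - 139/(1848*(x - 3)) + 123/(832*(x - 4))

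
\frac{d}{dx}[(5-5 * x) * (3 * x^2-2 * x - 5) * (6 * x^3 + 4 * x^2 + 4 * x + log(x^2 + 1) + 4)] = (-540*x^7 + 450*x^6 - 20*x^5 - 45*x^4*log(x^2 + 1) + 270*x^4 + 50*x^3*log(x^2 + 1) + 690*x^3 - 30*x^2*log(x^2 + 1) - 160*x^2 + 50*x*log(x^2 + 1) + 70*x + 15*log(x^2 + 1) - 40)/(x^2 + 1)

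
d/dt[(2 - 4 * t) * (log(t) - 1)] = (-4*t*log(t) + 2)/t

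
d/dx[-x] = -1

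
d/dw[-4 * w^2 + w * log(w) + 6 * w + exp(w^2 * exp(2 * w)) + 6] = 2*w^2*exp(w^2*exp(2*w) + 2*w) + 2*w*exp(w^2*exp(2*w) + 2*w) - 8*w + log(w) + 7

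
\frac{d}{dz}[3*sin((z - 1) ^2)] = 6*(z - 1)*cos(z^2 - 2*z + 1)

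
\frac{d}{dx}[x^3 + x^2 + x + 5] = 3*x^2 + 2*x + 1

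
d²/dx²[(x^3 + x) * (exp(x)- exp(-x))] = (x^3*exp(2*x) - x^3 + 6*x^2*exp(2*x) + 6*x^2 + 7*x*exp(2*x) - 7*x + 2*exp(2*x) + 2)*exp(-x)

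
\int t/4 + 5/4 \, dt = t^2/8 + 5*t/4 + C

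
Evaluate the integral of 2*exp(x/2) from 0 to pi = -4 + 4*exp(pi/2)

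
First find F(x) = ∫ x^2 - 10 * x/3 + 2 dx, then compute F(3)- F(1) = -2/3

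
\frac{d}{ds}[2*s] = 2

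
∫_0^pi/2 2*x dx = pi^2/4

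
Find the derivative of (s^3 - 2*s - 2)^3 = 9*s^8 - 42*s^6 - 36*s^5 + 60*s^4 + 96*s^3 + 12*s^2 - 48*s - 24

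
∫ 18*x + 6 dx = 9*x^2 + 6*x + C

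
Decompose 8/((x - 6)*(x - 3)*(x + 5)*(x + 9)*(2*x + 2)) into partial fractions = 1/(1440*(x + 9)) - 1/(352*(x + 5)) + 1/(224*(x + 1)) - 1/(288*(x - 3)) + 4/(3465*(x - 6))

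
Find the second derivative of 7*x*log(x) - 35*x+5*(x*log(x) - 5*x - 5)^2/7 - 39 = (10*x*log(x)^2 - 70*x*log(x) + 110*x - 1)/(7*x)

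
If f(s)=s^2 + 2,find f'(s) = 2*s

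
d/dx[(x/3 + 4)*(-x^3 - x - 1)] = -4*x^3/3 - 12*x^2 - 2*x/3 - 13/3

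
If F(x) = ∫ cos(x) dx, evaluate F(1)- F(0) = sin(1)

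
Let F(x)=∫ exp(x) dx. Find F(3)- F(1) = -E + exp(3)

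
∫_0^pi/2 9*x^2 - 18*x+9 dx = 3*(-1 + pi/2)^3 + 3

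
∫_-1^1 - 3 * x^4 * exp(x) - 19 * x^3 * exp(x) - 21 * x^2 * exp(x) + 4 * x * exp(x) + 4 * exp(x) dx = -6*E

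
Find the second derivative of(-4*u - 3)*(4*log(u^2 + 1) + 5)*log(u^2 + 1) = (-64*u^3*log(u^2 + 1) - 168*u^3 + 48*u^2*log(u^2 + 1) - 66*u^2 - 192*u*log(u^2 + 1) - 120*u - 48*log(u^2 + 1) - 30)/(u^4 + 2*u^2 + 1)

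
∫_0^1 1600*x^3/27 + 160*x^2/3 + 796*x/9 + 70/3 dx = 2704/27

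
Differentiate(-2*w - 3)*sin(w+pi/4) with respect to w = -2*w*cos(w + pi/4) - 2*sin(w + pi/4) - 3*cos(w + pi/4)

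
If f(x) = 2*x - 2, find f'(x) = 2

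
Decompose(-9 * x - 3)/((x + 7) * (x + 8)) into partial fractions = -69/(x + 8) + 60/(x + 7)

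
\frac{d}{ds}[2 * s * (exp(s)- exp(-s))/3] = (2*s*exp(2*s) + 2*s + 2*exp(2*s) - 2)*exp(-s)/3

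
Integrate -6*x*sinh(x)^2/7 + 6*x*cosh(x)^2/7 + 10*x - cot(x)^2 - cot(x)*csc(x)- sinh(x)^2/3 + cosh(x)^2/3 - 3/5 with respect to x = 38*x^2/7 + 11*x/15 + cot(x) + csc(x) + C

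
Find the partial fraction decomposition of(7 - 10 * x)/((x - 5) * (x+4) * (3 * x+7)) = -273/(110*(3*x + 7)) + 47/(45*(x + 4)) - 43/(198*(x - 5))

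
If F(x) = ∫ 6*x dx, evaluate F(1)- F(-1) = 0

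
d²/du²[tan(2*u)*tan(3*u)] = 8*sin(2*u)*tan(3*u)/cos(2*u)^3 + 18*sin(3*u)*tan(2*u)/cos(3*u)^3 + 12/(cos(2*u)^2*cos(3*u)^2)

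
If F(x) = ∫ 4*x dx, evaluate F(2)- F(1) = 6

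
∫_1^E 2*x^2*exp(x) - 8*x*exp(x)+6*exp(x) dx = -8*E + 2*(-3 + E)^2*exp(E)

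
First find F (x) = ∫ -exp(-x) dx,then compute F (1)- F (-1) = -E + exp(-1)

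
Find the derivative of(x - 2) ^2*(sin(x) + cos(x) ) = -x^2*sin(x) + x^2*cos(x) + 6*x*sin(x) - 2*x*cos(x) - 8*sin(x)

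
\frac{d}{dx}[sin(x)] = cos(x)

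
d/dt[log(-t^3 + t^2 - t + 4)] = (3*t^2 - 2*t + 1)/(t^3 - t^2 + t - 4)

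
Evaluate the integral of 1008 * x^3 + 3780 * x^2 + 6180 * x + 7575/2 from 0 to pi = -2268 + 15*pi/2 + 3*pi^2 + 7*(18 + 15*pi + 6*pi^2)^2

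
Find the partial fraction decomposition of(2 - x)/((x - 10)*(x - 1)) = -1/(9*(x - 1)) - 8/(9*(x - 10))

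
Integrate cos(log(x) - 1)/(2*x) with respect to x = sin(log(x) - 1)/2 + C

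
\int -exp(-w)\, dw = exp(-w) + C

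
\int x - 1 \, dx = x^2/2 - x + C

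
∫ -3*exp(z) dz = -3*exp(z) + C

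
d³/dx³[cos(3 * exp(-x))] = (3*exp(2*x)*sin(3*exp(-x)) + 27*exp(x)*cos(3*exp(-x)) - 27*sin(3*exp(-x)))*exp(-3*x)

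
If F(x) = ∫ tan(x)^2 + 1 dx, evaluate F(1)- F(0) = tan(1)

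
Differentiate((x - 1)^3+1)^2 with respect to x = 6*x^5 - 30*x^4 + 60*x^3 - 54*x^2 + 18*x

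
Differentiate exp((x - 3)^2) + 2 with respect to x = 2*x*exp(x^2 - 6*x + 9) - 6*exp(x^2 - 6*x + 9)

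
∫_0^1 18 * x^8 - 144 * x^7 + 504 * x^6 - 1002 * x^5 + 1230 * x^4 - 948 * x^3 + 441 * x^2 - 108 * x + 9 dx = 0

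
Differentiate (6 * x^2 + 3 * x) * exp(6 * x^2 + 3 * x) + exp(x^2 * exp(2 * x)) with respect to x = 72*x^3*exp(6*x^2 + 3*x) + 54*x^2*exp(6*x^2 + 3*x) + 2*x^2*exp(x^2*exp(2*x) + 2*x) + 21*x*exp(6*x^2 + 3*x) + 2*x*exp(x^2*exp(2*x) + 2*x) + 3*exp(6*x^2 + 3*x)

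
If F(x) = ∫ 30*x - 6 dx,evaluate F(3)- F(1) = 108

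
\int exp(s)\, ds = exp(s) + C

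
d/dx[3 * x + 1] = 3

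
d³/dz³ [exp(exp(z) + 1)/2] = exp(z + exp(z) + 1)/2 + 3*exp(2*z + exp(z) + 1)/2 + exp(3*z + exp(z) + 1)/2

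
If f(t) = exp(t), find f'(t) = exp(t)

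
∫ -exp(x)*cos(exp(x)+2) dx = -sin(exp(x) + 2) + C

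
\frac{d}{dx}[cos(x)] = -sin(x)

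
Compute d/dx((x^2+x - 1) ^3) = 6*x^5 + 15*x^4 - 15*x^2 + 3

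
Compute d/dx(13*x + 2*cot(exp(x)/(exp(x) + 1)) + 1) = (13*exp(2*x) - 2*exp(x)*cot(exp(x)/(exp(x) + 1))^2 + 24*exp(x) + 13)/(exp(2*x) + 2*exp(x) + 1)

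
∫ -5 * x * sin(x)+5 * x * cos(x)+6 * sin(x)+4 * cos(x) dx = sqrt(2)*(5*x - 1)*sin(x + pi/4) + C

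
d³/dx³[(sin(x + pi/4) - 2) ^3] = -21*sin(x + pi/4)^2*cos(x + pi/4) + 24*cos(2*x) + 6*cos(x + pi/4)^3 - 12*cos(x + pi/4)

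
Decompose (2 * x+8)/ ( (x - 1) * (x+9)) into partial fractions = 1/(x + 9) + 1/(x - 1)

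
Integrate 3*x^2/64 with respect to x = x^3/64 + C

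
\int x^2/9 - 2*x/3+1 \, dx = x^3/27 - x^2/3 + x + C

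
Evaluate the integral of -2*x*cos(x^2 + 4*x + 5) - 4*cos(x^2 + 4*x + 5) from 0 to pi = sin(5) - sin(5 + pi^2)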